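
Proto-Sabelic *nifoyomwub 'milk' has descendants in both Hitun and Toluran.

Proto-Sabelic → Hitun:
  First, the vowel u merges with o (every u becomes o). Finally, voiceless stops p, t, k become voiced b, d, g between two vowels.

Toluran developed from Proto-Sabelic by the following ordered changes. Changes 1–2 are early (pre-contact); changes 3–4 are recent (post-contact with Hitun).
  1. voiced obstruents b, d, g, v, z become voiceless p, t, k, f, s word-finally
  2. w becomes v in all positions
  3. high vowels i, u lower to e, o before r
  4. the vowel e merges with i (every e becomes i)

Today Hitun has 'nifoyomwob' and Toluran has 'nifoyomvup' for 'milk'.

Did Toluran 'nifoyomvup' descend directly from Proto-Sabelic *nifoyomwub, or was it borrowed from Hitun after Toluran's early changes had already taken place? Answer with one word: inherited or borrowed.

inherited

If inherited, *nifoyomwub would pass through all of Toluran's changes:
Toluran: start from *nifoyomwub.
  rule 1 (final devoicing): nifoyomwub → nifoyomwup
  rule 2 (unconditioned shift): nifoyomwup → nifoyomvup
  rule 3: no change — nifoyomvup
  rule 4: no change — nifoyomvup
  ⇒ Toluran nifoyomvup
If borrowed from Hitun 'nifoyomwob' after the early changes, it would undergo only the recent ones:
  rule 3 (pre-rhotic lowering): no change (nifoyomwob)
  rule 4 (vowel merger): no change (nifoyomwob)
  ⇒ as a loan: nifoyomwob
Toluran 'nifoyomvup' matches the inherited outcome exactly, so it is an inherited cognate, not a loan.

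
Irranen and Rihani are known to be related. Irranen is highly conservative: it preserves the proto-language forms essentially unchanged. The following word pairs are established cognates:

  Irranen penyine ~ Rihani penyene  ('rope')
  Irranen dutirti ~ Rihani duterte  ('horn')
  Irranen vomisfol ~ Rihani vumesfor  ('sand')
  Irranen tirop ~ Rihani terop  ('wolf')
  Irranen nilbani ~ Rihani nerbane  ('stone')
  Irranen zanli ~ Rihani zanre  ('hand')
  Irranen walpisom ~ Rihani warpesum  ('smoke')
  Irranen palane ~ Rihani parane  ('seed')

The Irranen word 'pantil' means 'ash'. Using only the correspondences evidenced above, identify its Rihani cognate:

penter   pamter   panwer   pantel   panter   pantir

panter

vomisfol ~ vumesfor, nilbani ~ nerbane — Irranen i corresponds to Rihani e after a consonant, before a consonant other than r, m, n, p, b, f, v.
vomisfol ~ vumesfor — Irranen l corresponds to Rihani r word-finally.
Applying these to Irranen 'pantil':
  pantil → pantel   (i→e after a consonant, before a consonant other than r, m, n, p, b, f, v)
  pantel → panter   (l→r word-finally)
So the Rihani cognate is 'panter'.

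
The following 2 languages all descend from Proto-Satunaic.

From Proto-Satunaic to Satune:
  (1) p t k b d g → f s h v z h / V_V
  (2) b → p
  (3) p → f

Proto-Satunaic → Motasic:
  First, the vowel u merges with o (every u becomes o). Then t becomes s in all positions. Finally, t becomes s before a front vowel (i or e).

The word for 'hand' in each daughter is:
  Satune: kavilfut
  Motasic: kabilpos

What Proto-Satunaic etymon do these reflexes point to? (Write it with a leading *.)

Position 7: Satune has u, Motasic has o. Satune preserves u here (none of its changes turn any other segment into u), so the proto-segment is *u.
Position 8: Satune has t, Motasic has s. Satune preserves t here (none of its changes turn any other segment into t), so the proto-segment is *t.
Verify the candidate proto-form against each daughter:
Satune: *kabilput > kavilput > kavilfut  (by intervocalic lenition, unconditioned shift)
Motasic: *kabilput > kabilpot > kabilpos  (by vowel merger, unconditioned shift)
Only *kabilput yields all of Satune kavilfut, Motasic kabilpos.

*kabilput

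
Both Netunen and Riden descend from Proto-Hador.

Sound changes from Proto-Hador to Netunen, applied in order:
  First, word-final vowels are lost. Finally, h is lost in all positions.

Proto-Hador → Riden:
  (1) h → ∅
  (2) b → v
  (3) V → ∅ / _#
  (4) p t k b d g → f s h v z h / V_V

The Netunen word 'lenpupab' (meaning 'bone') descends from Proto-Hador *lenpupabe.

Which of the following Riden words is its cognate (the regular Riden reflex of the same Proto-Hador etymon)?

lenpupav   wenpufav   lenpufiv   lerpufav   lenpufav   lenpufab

Riden: *lenpupabe
  lenpupabe (rule 1 does not apply)
  lenpupabe → lenpupave   [unconditioned shift]
  lenpupave → lenpupav   [apocope]
  lenpupav → lenpufav   [intervocalic lenition]
  giving Riden lenpufav.
Among the options, 'lenpufav' alone shows every Riden change applied in order.

lenpufav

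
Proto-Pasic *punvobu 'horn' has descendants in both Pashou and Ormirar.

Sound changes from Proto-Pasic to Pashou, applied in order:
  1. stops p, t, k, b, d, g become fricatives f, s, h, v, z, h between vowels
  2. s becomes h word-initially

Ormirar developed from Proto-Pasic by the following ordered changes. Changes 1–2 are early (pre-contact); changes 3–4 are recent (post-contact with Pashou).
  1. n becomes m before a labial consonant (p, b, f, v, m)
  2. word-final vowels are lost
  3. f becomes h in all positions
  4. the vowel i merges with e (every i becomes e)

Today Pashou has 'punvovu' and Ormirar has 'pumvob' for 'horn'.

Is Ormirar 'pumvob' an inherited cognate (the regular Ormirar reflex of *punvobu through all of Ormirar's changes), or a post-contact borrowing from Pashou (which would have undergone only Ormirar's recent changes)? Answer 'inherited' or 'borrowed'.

If inherited, *punvobu would pass through all of Ormirar's changes:
Ormirar: start from *punvobu.
  rule 1 (nasal place assimilation): punvobu → pumvobu
  rule 2 (apocope): pumvobu → pumvob
  rule 3: no change — pumvob
  rule 4: no change — pumvob
  ⇒ Ormirar pumvob
If borrowed from Pashou 'punvovu' after the early changes, it would undergo only the recent ones:
  rule 3 (unconditioned shift): no change (punvovu)
  rule 4 (vowel merger): no change (punvovu)
  ⇒ as a loan: punvovu
Ormirar 'pumvob' matches the inherited outcome exactly, so it is an inherited cognate, not a loan.

inherited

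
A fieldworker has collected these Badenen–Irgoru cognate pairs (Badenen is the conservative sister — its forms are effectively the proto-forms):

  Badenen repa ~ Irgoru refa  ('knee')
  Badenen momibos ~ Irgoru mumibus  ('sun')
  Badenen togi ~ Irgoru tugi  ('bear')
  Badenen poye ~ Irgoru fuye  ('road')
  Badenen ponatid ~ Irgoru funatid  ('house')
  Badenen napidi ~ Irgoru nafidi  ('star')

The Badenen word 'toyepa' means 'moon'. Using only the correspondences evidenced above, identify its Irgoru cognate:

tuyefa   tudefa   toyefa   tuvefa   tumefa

momibos ~ mumibus, togi ~ tugi — Badenen o corresponds to Irgoru u after a consonant, before a consonant other than r, m, n, p, b, f, v.
repa ~ refa — Badenen p corresponds to Irgoru f between vowels (before a back vowel).
Applying these to Badenen 'toyepa':
  toyepa → tuyepa   (o→u after a consonant, before a consonant other than r, m, n, p, b, f, v)
  tuyepa → tuyefa   (p→f between vowels (before a back vowel))
So the Irgoru cognate is 'tuyefa'.

tuyefa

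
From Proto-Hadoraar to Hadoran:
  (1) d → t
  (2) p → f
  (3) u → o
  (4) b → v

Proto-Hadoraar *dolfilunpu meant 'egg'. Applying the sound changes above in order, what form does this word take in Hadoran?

Hadoran: *dolfilunpu > tolfilunpu > tolfilunfu > tolfilonfo  (by unconditioned shift, unconditioned shift, vowel merger)

tolfilonfo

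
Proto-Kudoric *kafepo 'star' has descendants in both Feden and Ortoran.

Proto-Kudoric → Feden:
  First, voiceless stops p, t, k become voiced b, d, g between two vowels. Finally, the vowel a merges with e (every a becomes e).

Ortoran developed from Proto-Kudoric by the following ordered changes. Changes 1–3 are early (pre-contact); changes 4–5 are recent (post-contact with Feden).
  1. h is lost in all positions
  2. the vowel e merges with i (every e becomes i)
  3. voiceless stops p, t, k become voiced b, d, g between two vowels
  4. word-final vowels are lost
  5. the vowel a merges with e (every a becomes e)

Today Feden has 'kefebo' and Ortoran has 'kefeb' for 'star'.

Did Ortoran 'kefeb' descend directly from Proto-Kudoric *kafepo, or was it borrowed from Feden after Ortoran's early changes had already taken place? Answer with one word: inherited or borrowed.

If inherited, *kafepo would pass through all of Ortoran's changes:
Ortoran: start from *kafepo.
  rule 1: no change — kafepo
  rule 2 (vowel merger): kafepo → kafipo
  rule 3 (intervocalic voicing): kafipo → kafibo
  rule 4 (apocope): kafibo → kafib
  rule 5 (vowel merger): kafib → kefib
  ⇒ Ortoran kefib
If borrowed from Feden 'kefebo' after the early changes, it would undergo only the recent ones:
  rule 4 (apocope): kefebo → kefeb
  rule 5 (vowel merger): no change (kefeb)
  ⇒ as a loan: kefeb
Ortoran 'kefeb' matches the loan outcome 'kefeb', not the inherited 'kefib' — it skipped the early Ortoran changes, so it was borrowed from Feden.

borrowed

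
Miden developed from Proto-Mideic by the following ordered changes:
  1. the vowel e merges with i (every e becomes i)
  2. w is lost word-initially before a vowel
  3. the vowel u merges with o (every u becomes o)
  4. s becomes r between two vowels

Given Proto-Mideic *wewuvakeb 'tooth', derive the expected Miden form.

iwovakib

Miden: *wewuvakeb
  wewuvakeb → wiwuvakib   [vowel merger]
  wiwuvakib → iwuvakib   [glide loss]
  iwuvakib → iwovakib   [vowel merger]
  iwovakib (rule 4 does not apply)
  giving Miden iwovakib.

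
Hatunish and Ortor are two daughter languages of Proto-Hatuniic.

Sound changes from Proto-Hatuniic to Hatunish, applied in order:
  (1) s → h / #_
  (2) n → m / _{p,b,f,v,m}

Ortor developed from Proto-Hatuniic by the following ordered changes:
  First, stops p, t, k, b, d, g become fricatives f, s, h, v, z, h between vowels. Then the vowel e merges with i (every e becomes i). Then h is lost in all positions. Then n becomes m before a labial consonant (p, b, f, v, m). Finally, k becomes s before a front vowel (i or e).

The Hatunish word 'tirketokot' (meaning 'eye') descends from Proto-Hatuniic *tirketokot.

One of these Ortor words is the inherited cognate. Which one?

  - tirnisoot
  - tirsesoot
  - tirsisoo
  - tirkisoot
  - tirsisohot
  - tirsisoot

tirsisoot

Ortor: *tirketokot > tirkesohot > tirkisohot > tirkisoot > tirsisoot  (by intervocalic lenition, vowel merger, h-loss, palatalisation)
Only 'tirsisoot' matches the regular Ortor development of *tirketokot.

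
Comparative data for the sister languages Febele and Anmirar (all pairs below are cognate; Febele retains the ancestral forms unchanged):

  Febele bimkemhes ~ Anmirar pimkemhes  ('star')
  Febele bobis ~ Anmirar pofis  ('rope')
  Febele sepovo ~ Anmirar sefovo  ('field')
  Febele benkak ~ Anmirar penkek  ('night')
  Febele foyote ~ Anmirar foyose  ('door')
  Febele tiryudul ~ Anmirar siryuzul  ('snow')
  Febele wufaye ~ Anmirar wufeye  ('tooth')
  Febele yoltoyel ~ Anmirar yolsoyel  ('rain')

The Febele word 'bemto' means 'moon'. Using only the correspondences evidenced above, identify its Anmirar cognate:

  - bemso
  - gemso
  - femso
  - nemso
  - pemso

benkak ~ penkek — Febele b corresponds to Anmirar p word-initially before a front vowel.
yoltoyel ~ yolsoyel — Febele t corresponds to Anmirar s after a consonant, before a back vowel.
Applying these to Febele 'bemto':
  bemto → pemto   (b→p word-initially before a front vowel)
  pemto → pemso   (t→s after a consonant, before a back vowel)
So the Anmirar cognate is 'pemso'.

pemso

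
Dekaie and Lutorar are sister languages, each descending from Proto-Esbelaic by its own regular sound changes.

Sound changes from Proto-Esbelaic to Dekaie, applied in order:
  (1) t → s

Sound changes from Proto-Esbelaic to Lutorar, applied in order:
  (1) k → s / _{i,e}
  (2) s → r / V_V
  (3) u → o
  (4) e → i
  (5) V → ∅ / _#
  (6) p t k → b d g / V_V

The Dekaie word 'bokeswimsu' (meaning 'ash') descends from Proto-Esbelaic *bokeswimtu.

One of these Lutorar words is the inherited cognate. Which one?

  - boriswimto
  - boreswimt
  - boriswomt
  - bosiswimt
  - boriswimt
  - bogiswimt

boriswimt

Lutorar: *bokeswimtu
  bokeswimtu → boseswimtu   [palatalisation]
  boseswimtu → boreswimtu   [rhotacism]
  boreswimtu → boreswimto   [vowel merger]
  boreswimto → boriswimto   [vowel merger]
  boriswimto → boriswimt   [apocope]
  boriswimt (rule 6 does not apply)
  giving Lutorar boriswimt.
Among the options, 'boriswimt' alone shows every Lutorar change applied in order.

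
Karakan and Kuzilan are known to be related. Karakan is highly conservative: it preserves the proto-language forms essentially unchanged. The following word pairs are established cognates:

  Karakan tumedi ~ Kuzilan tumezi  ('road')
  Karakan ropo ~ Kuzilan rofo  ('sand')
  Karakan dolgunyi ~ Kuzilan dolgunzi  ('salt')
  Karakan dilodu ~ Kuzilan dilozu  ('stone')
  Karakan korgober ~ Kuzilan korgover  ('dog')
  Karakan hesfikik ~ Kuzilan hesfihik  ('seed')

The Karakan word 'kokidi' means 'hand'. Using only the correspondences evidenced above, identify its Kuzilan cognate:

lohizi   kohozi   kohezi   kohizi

kohizi

hesfikik ~ hesfihik — Karakan k corresponds to Kuzilan h between vowels (before a front vowel).
tumedi ~ tumezi — Karakan d corresponds to Kuzilan z between vowels (before a front vowel).
Applying these to Karakan 'kokidi':
  kokidi → kohidi   (k→h between vowels (before a front vowel))
  kohidi → kohizi   (d→z between vowels (before a front vowel))
So the Kuzilan cognate is 'kohizi'.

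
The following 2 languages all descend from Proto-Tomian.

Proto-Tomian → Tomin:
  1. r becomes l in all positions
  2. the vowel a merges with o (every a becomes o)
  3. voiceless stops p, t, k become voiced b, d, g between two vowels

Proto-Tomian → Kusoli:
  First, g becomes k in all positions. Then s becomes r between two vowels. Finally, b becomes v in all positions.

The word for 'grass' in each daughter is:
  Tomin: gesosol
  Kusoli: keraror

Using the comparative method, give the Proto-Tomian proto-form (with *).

Position 5: Tomin has s, Kusoli has r. Tomin preserves s here (none of its changes turn any other segment into s), so the proto-segment is *s.
Position 4: Tomin has o, Kusoli has a. Kusoli preserves a here (none of its changes turn any other segment into a), so the proto-segment is *a.
Position 1: Tomin has g, Kusoli has k. Taking the neighbouring segments as reconstructed: Tomin g can only go back to *g; Kusoli k could go back to *k or *g — the one source consistent with every daughter is *g.
This points to *gesasor. Verify forward in each daughter:
Tomin: start from *gesasor.
  rule 1 (unconditioned shift): gesasor → gesasol
  rule 2 (vowel merger): gesasol → gesosol
  rule 3: no change — gesosol
  ⇒ Tomin gesosol
Kusoli: start from *gesasor.
  rule 1 (unconditioned shift): gesasor → kesasor
  rule 2 (rhotacism): kesasor → keraror
  rule 3: no change — keraror
  ⇒ Kusoli keraror
No other proto-form is consistent with every reflex, so the reconstruction is *gesasor.

*gesasor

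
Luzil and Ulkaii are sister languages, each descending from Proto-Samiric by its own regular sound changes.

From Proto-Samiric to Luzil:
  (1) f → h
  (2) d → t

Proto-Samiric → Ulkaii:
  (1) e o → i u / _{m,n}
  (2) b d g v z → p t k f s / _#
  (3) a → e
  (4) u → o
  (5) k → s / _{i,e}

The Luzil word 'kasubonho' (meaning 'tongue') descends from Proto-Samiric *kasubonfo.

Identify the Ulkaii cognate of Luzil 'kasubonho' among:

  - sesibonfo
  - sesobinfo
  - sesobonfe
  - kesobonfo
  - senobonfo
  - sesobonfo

sesobonfo

Ulkaii: start from *kasubonfo.
  rule 1 (pre-nasal raising): kasubonfo → kasubunfo
  rule 2: no change — kasubunfo
  rule 3 (vowel merger): kasubunfo → kesubunfo
  rule 4 (vowel merger): kesubunfo → kesobonfo
  rule 5 (palatalisation): kesobonfo → sesobonfo
  ⇒ Ulkaii sesobonfo
Among the options, 'sesobonfo' alone shows every Ulkaii change applied in order.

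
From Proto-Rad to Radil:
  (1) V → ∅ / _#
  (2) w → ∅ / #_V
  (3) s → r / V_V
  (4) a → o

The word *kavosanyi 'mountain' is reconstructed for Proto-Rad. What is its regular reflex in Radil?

Radil: *kavosanyi
  kavosanyi → kavosany   [apocope]
  kavosany (rule 2 does not apply)
  kavosany → kavorany   [rhotacism]
  kavorany → kovorony   [vowel merger]
  giving Radil kovorony.

kovorony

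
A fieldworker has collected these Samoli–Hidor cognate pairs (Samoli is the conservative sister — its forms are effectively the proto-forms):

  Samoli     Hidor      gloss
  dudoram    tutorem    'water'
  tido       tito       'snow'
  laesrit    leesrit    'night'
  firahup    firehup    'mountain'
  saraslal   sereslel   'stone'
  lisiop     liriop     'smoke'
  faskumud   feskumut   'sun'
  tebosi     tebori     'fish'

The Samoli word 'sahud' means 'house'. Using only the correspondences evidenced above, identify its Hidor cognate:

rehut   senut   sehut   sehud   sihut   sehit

sehut

firahup ~ firehup, saraslal ~ sereslel — Samoli a corresponds to Hidor e after a consonant, before a consonant other than r, m, n, p, b, f, v.
faskumud ~ feskumut — Samoli d corresponds to Hidor t word-finally.
Applying these to Samoli 'sahud':
  sahud → sehud   (a→e after a consonant, before a consonant other than r, m, n, p, b, f, v)
  sehud → sehut   (d→t word-finally)
So the Hidor cognate is 'sehut'.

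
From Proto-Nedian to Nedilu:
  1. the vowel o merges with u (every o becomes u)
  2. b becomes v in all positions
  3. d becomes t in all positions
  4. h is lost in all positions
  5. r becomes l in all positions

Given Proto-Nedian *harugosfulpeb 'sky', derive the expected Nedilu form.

Nedilu: start from *harugosfulpeb.
  rule 1 (vowel merger): harugosfulpeb → harugusfulpeb
  rule 2 (unconditioned shift): harugusfulpeb → harugusfulpev
  rule 3: no change — harugusfulpev
  rule 4 (h-loss): harugusfulpev → arugusfulpev
  rule 5 (unconditioned shift): arugusfulpev → alugusfulpev
  ⇒ Nedilu alugusfulpev

alugusfulpev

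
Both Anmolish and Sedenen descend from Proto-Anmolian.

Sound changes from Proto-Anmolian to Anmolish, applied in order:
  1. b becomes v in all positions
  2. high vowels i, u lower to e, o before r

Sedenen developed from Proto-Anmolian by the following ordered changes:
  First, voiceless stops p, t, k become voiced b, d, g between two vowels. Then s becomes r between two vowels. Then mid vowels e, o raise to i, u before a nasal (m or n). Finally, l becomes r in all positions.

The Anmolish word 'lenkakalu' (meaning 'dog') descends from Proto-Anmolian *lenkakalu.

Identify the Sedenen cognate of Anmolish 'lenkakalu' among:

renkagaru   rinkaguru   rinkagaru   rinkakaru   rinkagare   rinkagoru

rinkagaru

Sedenen: start from *lenkakalu.
  rule 1 (intervocalic voicing): lenkakalu → lenkagalu
  rule 2: no change — lenkagalu
  rule 3 (pre-nasal raising): lenkagalu → linkagalu
  rule 4 (unconditioned shift): linkagalu → rinkagaru
  ⇒ Sedenen rinkagaru
Only 'rinkagaru' matches the regular Sedenen development of *lenkakalu.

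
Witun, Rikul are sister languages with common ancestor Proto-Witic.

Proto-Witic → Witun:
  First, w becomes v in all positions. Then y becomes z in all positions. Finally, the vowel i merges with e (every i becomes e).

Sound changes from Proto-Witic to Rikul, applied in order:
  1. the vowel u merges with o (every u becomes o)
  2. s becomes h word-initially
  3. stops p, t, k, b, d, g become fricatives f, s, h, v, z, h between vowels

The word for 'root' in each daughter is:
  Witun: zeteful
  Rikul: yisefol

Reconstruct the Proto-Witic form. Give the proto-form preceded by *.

Position 2: Witun has e, Rikul has i. Rikul preserves i here (none of its changes turn any other segment into i), so the proto-segment is *i.
Position 6: Witun has u, Rikul has o. Witun preserves u here (none of its changes turn any other segment into u), so the proto-segment is *u.
This points to *yiteful. Verify forward in each daughter:
Witun: *yiteful
  yiteful (rule 1 does not apply)
  yiteful → ziteful   [unconditioned shift]
  ziteful → zeteful   [vowel merger]
  giving Witun zeteful.
Rikul: *yiteful > yitefol > yisefol  (by vowel merger, intervocalic lenition)
*yiteful is the unique common source.

*yiteful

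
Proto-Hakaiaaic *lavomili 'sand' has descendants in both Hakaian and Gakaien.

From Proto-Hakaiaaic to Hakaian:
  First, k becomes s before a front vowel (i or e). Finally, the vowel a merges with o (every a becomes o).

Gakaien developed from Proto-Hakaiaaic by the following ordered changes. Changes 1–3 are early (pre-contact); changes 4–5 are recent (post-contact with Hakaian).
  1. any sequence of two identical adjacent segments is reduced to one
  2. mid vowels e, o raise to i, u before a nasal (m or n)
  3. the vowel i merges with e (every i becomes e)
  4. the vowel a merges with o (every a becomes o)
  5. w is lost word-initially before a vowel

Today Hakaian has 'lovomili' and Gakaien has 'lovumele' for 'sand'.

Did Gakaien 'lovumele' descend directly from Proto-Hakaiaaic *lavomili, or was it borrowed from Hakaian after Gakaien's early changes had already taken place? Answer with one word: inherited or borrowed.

inherited

If inherited, *lavomili would pass through all of Gakaien's changes:
Gakaien: *lavomili > lavumili > lavumele > lovumele  (by pre-nasal raising, vowel merger, vowel merger)
If borrowed from Hakaian 'lovomili' after the early changes, it would undergo only the recent ones:
  rule 4 (vowel merger): no change (lovomili)
  rule 5 (glide loss): no change (lovomili)
  ⇒ as a loan: lovomili
Gakaien 'lovumele' matches the inherited outcome exactly, so it is an inherited cognate, not a loan.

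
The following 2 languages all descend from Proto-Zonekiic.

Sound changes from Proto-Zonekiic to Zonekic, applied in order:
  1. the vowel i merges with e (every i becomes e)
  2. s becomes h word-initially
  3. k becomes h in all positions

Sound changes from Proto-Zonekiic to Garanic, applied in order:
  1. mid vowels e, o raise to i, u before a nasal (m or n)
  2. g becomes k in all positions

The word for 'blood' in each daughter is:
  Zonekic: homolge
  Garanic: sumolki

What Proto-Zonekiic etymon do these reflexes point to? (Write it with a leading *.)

*somolgi

Position 1: Zonekic has h, Garanic has s. Garanic preserves s here (none of its changes turn any other segment into s), so the proto-segment is *s.
Position 7: Zonekic has e, Garanic has i. Taking the neighbouring segments as reconstructed: Zonekic e could go back to *e or *i; Garanic i can only go back to *i — the one source consistent with every daughter is *i.
This points to *somolgi. Verify forward in each daughter:
Zonekic: start from *somolgi.
  rule 1 (vowel merger): somolgi → somolge
  rule 2 (debuccalisation): somolge → homolge
  rule 3: no change — homolge
  ⇒ Zonekic homolge
Garanic: *somolgi > sumolgi > sumolki  (by pre-nasal raising, unconditioned shift)
Only *somolgi yields all of Zonekic homolge, Garanic sumolki.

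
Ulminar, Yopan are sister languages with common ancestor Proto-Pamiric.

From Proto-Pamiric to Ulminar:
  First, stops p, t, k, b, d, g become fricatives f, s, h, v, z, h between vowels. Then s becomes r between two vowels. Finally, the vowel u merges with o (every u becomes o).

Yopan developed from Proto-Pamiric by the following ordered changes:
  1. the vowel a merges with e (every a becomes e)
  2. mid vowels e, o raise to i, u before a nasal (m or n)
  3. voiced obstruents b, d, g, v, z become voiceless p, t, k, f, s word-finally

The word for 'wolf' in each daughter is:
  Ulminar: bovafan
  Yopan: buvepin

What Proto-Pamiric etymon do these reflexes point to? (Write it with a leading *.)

Position 5: Ulminar has f, Yopan has p. Taking the neighbouring segments as reconstructed: Ulminar f could go back to *p or *f; Yopan p can only go back to *p — the one source consistent with every daughter is *p.
Position 2: Ulminar has o, Yopan has u. Taking the neighbouring segments as reconstructed: Ulminar o could go back to *o or *u; Yopan u can only go back to *u — the one source consistent with every daughter is *u.
Verify the candidate proto-form against each daughter:
Ulminar: *buvapan > buvafan > bovafan  (by intervocalic lenition, vowel merger)
Yopan: *buvapan
  buvapan → buvepen   [vowel merger]
  buvepen → buvepin   [pre-nasal raising]
  buvepin (rule 3 does not apply)
  giving Yopan buvepin.
*buvapan is the unique common source.

*buvapan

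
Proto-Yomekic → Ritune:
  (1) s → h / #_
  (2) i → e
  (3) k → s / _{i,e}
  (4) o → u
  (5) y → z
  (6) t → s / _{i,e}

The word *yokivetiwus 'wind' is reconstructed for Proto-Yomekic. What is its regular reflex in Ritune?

Ritune: start from *yokivetiwus.
  rule 1: no change — yokivetiwus
  rule 2 (vowel merger): yokivetiwus → yokevetewus
  rule 3 (palatalisation): yokevetewus → yosevetewus
  rule 4 (vowel merger): yosevetewus → yusevetewus
  rule 5 (unconditioned shift): yusevetewus → zusevetewus
  rule 6 (palatalisation): zusevetewus → zusevesewus
  ⇒ Ritune zusevesewus

zusevesewus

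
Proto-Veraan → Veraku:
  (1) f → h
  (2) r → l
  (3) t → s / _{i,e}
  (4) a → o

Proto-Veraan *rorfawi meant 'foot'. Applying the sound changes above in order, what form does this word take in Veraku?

lolhowi

Veraku: start from *rorfawi.
  rule 1 (unconditioned shift): rorfawi → rorhawi
  rule 2 (unconditioned shift): rorhawi → lolhawi
  rule 3: no change — lolhawi
  rule 4 (vowel merger): lolhawi → lolhowi
  ⇒ Veraku lolhowi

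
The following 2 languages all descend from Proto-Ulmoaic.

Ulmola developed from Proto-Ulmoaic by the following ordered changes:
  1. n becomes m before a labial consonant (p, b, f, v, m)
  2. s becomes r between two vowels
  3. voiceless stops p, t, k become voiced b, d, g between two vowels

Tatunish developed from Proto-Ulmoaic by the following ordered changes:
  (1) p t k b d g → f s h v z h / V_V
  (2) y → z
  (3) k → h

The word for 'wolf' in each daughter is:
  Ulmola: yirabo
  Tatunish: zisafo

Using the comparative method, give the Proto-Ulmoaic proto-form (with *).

Position 3: Ulmola has r, Tatunish has s. Taking the neighbouring segments as reconstructed: Ulmola r could go back to *s or *r; Tatunish s could go back to *t or *s — the one source consistent with every daughter is *s.
Position 5: Ulmola has b, Tatunish has f. Taking the neighbouring segments as reconstructed: Ulmola b could go back to *p or *b; Tatunish f could go back to *p or *f — the one source consistent with every daughter is *p.
Position 1: Ulmola has y, Tatunish has z. Ulmola preserves y here (none of its changes turn any other segment into y), so the proto-segment is *y.
Verify the candidate proto-form against each daughter:
Ulmola: *yisapo > yirapo > yirabo  (by rhotacism, intervocalic voicing)
Tatunish: *yisapo > yisafo > zisafo  (by intervocalic lenition, unconditioned shift)
*yisapo is the unique common source.

*yisapo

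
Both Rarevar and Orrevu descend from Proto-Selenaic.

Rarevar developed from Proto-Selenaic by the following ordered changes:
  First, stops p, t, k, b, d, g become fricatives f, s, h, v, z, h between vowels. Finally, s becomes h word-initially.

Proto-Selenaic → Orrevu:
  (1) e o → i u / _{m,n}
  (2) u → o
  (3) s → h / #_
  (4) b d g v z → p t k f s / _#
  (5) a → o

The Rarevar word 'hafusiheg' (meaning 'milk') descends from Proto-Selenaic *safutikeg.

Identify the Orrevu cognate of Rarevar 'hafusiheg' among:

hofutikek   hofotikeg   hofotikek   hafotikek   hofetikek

hofotikek

Orrevu: *safutikeg
  safutikeg (rule 1 does not apply)
  safutikeg → safotikeg   [vowel merger]
  safotikeg → hafotikeg   [debuccalisation]
  hafotikeg → hafotikek   [final devoicing]
  hafotikek → hofotikek   [vowel merger]
  giving Orrevu hofotikek.
Among the options, 'hofotikek' alone shows every Orrevu change applied in order.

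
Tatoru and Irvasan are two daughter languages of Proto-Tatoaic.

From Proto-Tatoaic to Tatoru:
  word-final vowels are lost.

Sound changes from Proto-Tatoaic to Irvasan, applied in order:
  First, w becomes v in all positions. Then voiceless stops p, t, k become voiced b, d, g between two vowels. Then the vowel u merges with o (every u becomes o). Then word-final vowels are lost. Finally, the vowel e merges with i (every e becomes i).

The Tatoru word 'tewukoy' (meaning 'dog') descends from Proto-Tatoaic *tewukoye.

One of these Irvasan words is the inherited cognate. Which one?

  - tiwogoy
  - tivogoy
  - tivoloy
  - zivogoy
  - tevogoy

tivogoy

Irvasan: *tewukoye
  tewukoye → tevukoye   [unconditioned shift]
  tevukoye → tevugoye   [intervocalic voicing]
  tevugoye → tevogoye   [vowel merger]
  tevogoye → tevogoy   [apocope]
  tevogoy → tivogoy   [vowel merger]
  giving Irvasan tivogoy.
Among the options, 'tivogoy' alone shows every Irvasan change applied in order.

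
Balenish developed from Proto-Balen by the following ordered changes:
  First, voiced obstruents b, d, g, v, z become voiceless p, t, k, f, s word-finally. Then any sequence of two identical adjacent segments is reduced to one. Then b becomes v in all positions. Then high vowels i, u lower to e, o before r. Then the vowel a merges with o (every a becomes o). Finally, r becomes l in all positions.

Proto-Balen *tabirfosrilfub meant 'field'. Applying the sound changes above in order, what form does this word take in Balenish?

tovelfoslilfup

Balenish: *tabirfosrilfub > tabirfosrilfup > tavirfosrilfup > taverfosrilfup > toverfosrilfup > tovelfoslilfup  (by final devoicing, unconditioned shift, pre-rhotic lowering, vowel merger, unconditioned shift)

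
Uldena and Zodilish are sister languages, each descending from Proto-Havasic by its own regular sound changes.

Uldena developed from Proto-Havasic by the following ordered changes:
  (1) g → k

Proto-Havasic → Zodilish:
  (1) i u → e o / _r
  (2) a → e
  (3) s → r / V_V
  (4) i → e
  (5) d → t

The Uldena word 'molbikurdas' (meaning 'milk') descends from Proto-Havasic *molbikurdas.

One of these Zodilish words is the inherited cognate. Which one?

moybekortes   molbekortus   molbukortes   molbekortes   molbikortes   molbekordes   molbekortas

molbekortes

Zodilish: *molbikurdas
  molbikurdas → molbikordas   [pre-rhotic lowering]
  molbikordas → molbikordes   [vowel merger]
  molbikordes (rule 3 does not apply)
  molbikordes → molbekordes   [vowel merger]
  molbekordes → molbekortes   [unconditioned shift]
  giving Zodilish molbekortes.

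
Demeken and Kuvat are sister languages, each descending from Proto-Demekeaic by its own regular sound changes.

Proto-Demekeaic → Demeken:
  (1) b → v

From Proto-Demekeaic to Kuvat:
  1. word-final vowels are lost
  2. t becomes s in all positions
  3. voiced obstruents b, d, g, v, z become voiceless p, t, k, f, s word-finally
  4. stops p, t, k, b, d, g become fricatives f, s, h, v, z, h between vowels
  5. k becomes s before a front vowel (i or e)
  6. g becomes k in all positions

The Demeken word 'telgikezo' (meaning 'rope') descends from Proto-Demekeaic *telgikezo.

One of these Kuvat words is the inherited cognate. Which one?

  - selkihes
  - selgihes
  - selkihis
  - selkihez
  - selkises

selkihes

Kuvat: *telgikezo > telgikez > selgikez > selgikes > selgihes > selkihes  (by apocope, unconditioned shift, final devoicing, intervocalic lenition, unconditioned shift)
Among the options, 'selkihes' alone shows every Kuvat change applied in order.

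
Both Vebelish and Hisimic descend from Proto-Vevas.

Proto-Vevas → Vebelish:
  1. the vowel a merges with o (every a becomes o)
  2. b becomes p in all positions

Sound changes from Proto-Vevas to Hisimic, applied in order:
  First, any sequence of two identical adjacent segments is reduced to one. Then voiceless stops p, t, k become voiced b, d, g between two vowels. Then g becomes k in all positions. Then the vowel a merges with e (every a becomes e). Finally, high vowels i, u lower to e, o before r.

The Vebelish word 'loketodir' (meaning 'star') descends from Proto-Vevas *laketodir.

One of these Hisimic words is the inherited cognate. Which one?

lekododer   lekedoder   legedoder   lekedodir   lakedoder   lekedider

Hisimic: start from *laketodir.
  rule 1: no change — laketodir
  rule 2 (intervocalic voicing): laketodir → lagedodir
  rule 3 (unconditioned shift): lagedodir → lakedodir
  rule 4 (vowel merger): lakedodir → lekedodir
  rule 5 (pre-rhotic lowering): lekedodir → lekedoder
  ⇒ Hisimic lekedoder
Only 'lekedoder' matches the regular Hisimic development of *laketodir.

lekedoder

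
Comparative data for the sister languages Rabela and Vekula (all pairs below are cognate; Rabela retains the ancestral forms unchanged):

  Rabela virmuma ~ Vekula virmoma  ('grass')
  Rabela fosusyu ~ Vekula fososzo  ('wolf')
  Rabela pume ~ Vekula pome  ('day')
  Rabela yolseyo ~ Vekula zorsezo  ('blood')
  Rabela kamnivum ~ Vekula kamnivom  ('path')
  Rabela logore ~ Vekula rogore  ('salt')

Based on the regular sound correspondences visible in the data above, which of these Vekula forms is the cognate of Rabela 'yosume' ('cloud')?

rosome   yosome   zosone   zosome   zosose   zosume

yolseyo ~ zorsezo — Rabela y corresponds to Vekula z word-initially before a back vowel.
virmuma ~ virmoma, pume ~ pome — Rabela u corresponds to Vekula o after a consonant, before a nasal.
Applying these to Rabela 'yosume':
  yosume → zosume   (y→z word-initially before a back vowel)
  zosume → zosome   (u→o after a consonant, before a nasal)
So the Vekula cognate is 'zosome'.

zosome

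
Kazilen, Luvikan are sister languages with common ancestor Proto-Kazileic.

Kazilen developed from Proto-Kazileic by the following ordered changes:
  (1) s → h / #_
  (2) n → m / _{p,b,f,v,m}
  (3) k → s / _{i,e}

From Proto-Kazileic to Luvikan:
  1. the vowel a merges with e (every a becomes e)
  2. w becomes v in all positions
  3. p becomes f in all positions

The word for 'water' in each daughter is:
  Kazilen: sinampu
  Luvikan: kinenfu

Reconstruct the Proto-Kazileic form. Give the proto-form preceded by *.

Position 1: Kazilen has s, Luvikan has k. Luvikan preserves k here (none of its changes turn any other segment into k), so the proto-segment is *k.
Position 5: Kazilen has m, Luvikan has n. Luvikan preserves n here (none of its changes turn any other segment into n), so the proto-segment is *n.
Position 6: Kazilen has p, Luvikan has f. Kazilen preserves p here (none of its changes turn any other segment into p), so the proto-segment is *p.
Verify the candidate proto-form against each daughter:
Kazilen: *kinanpu
  kinanpu (rule 1 does not apply)
  kinanpu → kinampu   [nasal place assimilation]
  kinampu → sinampu   [palatalisation]
  giving Kazilen sinampu.
Luvikan: *kinanpu
  kinanpu → kinenpu   [vowel merger]
  kinenpu (rule 2 does not apply)
  kinenpu → kinenfu   [unconditioned shift]
  giving Luvikan kinenfu.
*kinanpu is the unique common source.

*kinanpu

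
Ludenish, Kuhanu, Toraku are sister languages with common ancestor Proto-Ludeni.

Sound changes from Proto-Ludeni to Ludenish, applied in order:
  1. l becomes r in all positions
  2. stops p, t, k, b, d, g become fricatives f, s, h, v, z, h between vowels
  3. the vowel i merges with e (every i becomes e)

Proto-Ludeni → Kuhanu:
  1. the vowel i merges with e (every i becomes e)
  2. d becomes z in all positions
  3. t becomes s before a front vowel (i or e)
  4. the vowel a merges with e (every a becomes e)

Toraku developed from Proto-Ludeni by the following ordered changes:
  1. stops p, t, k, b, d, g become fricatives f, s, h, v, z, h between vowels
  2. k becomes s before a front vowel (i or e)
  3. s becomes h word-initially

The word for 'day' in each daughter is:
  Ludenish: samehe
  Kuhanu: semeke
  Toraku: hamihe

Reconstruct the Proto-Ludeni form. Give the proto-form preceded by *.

*samike

Position 1: Ludenish has s, Kuhanu has s, Toraku has h. Taking the neighbouring segments as reconstructed: Ludenish s can only go back to *s; Kuhanu s can only go back to *s; Toraku h could go back to *s or *h — the one source consistent with every daughter is *s.
Position 5: Ludenish has h, Kuhanu has k, Toraku has h. Kuhanu preserves k here (none of its changes turn any other segment into k), so the proto-segment is *k.
Position 2: Ludenish has a, Kuhanu has e, Toraku has a. Ludenish preserves a here (none of its changes turn any other segment into a), so the proto-segment is *a.
Continuing position by position gives *samike; check it forward:
Ludenish: *samike > samihe > samehe  (by intervocalic lenition, vowel merger)
Kuhanu: start from *samike.
  rule 1 (vowel merger): samike → sameke
  rule 2: no change — sameke
  rule 3: no change — sameke
  rule 4 (vowel merger): sameke → semeke
  ⇒ Kuhanu semeke
Toraku: *samike
  samike → samihe   [intervocalic lenition]
  samihe (rule 2 does not apply)
  samihe → hamihe   [debuccalisation]
  giving Toraku hamihe.
No other proto-form is consistent with every reflex, so the reconstruction is *samike.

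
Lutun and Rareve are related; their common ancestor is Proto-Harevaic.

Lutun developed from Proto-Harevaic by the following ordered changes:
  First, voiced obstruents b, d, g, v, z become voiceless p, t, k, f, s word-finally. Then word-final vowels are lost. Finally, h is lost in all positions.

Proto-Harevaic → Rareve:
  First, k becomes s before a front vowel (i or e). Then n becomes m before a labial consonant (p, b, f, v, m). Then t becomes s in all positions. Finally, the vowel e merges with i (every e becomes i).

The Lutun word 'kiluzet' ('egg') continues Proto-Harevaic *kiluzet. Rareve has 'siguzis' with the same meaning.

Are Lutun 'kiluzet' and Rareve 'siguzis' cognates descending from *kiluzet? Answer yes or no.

no

Derive the expected Rareve reflex of *kiluzet:
Rareve: *kiluzet
  kiluzet → siluzet   [palatalisation]
  siluzet (rule 2 does not apply)
  siluzet → siluzes   [unconditioned shift]
  siluzes → siluzis   [vowel merger]
  giving Rareve siluzis.
The regular Rareve reflex would be 'siluzis', but the attested form is 'siguzis'. The correspondence is irregular, so they are not cognates (the Rareve form has a different source).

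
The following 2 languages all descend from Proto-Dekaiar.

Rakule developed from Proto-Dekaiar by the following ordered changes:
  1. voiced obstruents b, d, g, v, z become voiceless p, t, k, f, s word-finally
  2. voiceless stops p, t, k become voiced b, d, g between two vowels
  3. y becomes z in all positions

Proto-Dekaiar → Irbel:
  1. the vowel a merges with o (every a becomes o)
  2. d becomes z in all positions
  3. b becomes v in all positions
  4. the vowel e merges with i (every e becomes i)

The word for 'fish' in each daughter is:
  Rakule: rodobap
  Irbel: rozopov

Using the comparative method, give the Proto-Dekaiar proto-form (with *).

*rodopab

Position 5: Rakule has b, Irbel has p. Irbel preserves p here (none of its changes turn any other segment into p), so the proto-segment is *p.
Position 6: Rakule has a, Irbel has o. Rakule preserves a here (none of its changes turn any other segment into a), so the proto-segment is *a.
Position 7: Rakule has p, Irbel has v. Taking the neighbouring segments as reconstructed: Rakule p could go back to *p or *b; Irbel v could go back to *b or *v — the one source consistent with every daughter is *b.
This points to *rodopab. Verify forward in each daughter:
Rakule: *rodopab > rodopap > rodobap  (by final devoicing, intervocalic voicing)
Irbel: *rodopab
  rodopab → rodopob   [vowel merger]
  rodopob → rozopob   [unconditioned shift]
  rozopob → rozopov   [unconditioned shift]
  rozopov (rule 4 does not apply)
  giving Irbel rozopov.
*rodopab is the unique common source.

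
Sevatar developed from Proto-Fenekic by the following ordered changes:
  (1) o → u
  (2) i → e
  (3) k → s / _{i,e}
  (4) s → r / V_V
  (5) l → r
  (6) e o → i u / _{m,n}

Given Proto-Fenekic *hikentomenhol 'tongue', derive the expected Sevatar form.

Sevatar: start from *hikentomenhol.
  rule 1 (vowel merger): hikentomenhol → hikentumenhul
  rule 2 (vowel merger): hikentumenhul → hekentumenhul
  rule 3 (palatalisation): hekentumenhul → hesentumenhul
  rule 4 (rhotacism): hesentumenhul → herentumenhul
  rule 5 (unconditioned shift): herentumenhul → herentumenhur
  rule 6 (pre-nasal raising): herentumenhur → herintuminhur
  ⇒ Sevatar herintuminhur

herintuminhur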